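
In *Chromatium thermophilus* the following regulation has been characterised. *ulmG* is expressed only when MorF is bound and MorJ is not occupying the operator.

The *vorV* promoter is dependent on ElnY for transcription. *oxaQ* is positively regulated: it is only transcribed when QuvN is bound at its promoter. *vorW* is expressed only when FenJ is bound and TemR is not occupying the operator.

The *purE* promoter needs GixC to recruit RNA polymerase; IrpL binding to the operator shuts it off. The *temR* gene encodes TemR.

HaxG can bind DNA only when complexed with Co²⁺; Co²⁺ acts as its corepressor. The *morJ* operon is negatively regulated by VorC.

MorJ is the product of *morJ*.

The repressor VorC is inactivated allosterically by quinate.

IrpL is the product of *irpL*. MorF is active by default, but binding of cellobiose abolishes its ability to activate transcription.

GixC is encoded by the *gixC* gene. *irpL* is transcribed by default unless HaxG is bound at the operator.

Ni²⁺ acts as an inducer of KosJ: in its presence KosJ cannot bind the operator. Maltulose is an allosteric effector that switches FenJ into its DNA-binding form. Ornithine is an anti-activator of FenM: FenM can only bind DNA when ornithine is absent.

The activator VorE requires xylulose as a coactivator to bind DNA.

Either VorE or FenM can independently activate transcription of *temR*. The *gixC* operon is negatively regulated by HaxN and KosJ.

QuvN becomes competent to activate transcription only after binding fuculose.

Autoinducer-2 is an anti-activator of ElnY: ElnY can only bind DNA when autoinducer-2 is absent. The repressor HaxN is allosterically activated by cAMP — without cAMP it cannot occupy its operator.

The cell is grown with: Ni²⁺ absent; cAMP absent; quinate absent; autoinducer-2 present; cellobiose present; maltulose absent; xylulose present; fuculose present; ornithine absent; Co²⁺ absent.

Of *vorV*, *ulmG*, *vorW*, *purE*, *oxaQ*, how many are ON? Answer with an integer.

1

Autoinducer-2 is present, so ElnY is inactive.
Required activator ElnY is absent, so *vorV* is not transcribed.
→ *vorV* is OFF.
Quinate is absent, so VorC is active.
With repressor VorC bound, *morJ* is not transcribed.
So MorJ is not produced.
Cellobiose is present, so MorF is inactive.
Required activator MorF is absent, so *ulmG* is not transcribed.
→ *ulmG* is OFF.
Maltulose is absent, so FenJ is inactive.
Xylulose is present, so VorE is active.
Ornithine is absent, so FenM is active.
Activator VorE is present, so *temR* is transcribed.
So TemR is produced and active.
With repressor TemR bound, *vorW* is not transcribed.
→ *vorW* is OFF.
cAMP is absent, so HaxN is inactive.
Ni²⁺ is absent, so KosJ is active.
With repressor KosJ bound, *gixC* is not transcribed.
So GixC is not produced.
Co²⁺ is absent, so HaxG is inactive.
With no repressor bound, *irpL* is transcribed.
So IrpL is produced and active.
With repressor IrpL bound, *purE* is not transcribed.
→ *purE* is OFF.
Fuculose is present, so QuvN is active.
No repressor is bound and QuvN is active, so *oxaQ* is transcribed.
→ *oxaQ* is ON.
1 of the 5 genes is transcribed.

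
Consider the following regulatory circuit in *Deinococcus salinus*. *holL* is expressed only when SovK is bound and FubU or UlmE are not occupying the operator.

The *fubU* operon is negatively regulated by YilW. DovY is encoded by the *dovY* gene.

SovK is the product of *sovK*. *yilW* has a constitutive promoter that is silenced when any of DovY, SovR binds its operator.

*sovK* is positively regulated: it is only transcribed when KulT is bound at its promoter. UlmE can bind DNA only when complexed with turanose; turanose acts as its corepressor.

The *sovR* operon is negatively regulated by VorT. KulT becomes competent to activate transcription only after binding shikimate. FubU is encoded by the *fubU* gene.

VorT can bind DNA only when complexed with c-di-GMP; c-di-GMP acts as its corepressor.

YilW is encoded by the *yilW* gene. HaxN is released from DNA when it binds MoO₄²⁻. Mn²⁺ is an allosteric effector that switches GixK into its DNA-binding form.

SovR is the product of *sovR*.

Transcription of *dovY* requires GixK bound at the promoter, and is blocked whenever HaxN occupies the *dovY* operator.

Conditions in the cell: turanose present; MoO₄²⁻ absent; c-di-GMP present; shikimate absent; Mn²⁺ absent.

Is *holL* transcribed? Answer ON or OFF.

Mn²⁺ is absent, so GixK is inactive.
MoO₄²⁻ is absent, so HaxN is active.
With repressor HaxN bound, *dovY* is not transcribed.
So DovY is not produced.
c-di-GMP is present, so VorT is active.
With repressor VorT bound, *sovR* is not transcribed.
So SovR is not produced.
With no repressor bound, *yilW* is transcribed.
So YilW is produced and active.
With repressor YilW bound, *fubU* is not transcribed.
So FubU is not produced.
Shikimate is absent, so KulT is inactive.
Required activator KulT is absent, so *sovK* is not transcribed.
So SovK is not produced.
Turanose is present, so UlmE is active.
With repressor UlmE bound, *holL* is not transcribed.

OFF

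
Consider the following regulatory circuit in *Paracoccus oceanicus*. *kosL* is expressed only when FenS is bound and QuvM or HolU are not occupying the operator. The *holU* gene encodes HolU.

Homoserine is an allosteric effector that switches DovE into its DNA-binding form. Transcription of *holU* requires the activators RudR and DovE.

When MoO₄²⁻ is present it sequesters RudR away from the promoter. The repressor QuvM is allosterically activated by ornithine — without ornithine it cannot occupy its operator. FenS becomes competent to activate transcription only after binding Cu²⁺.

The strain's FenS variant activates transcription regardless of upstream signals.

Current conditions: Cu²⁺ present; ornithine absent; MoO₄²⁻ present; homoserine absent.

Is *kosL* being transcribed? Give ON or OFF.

ON

FenS is constitutively active in this strain.
Ornithine is absent, so QuvM is inactive.
MoO₄²⁻ is present, so RudR is inactive.
Homoserine is absent, so DovE is inactive.
Required activator RudR is absent, so *holU* is not transcribed.
So HolU is not produced.
No repressor is bound and FenS is active, so *kosL* is transcribed.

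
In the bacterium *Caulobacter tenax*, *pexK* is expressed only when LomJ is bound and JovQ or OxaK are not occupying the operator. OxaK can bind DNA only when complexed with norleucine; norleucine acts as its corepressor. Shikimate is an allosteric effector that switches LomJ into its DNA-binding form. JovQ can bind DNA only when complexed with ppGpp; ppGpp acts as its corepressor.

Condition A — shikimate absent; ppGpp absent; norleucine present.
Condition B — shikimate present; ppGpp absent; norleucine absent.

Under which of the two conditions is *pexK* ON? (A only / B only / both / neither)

B only

Condition A:
Shikimate is absent, so LomJ is inactive.
ppGpp is absent, so JovQ is inactive.
Norleucine is present, so OxaK is active.
With repressor OxaK bound, *pexK* is not transcribed.
→ *pexK* is OFF in A.
Condition B:
Shikimate is present, so LomJ is active.
ppGpp is absent, so JovQ is inactive.
Norleucine is absent, so OxaK is inactive.
No repressor is bound and LomJ is active, so *pexK* is transcribed.
→ *pexK* is ON in B.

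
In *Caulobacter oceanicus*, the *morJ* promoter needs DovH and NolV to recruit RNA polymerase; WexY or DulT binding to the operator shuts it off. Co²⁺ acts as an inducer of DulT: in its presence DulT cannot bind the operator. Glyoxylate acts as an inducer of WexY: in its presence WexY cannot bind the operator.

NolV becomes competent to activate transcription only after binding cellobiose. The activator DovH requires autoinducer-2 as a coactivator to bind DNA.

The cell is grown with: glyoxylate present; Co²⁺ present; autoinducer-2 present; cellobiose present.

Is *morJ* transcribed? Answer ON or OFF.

Glyoxylate is present, so WexY is inactive.
Co²⁺ is present, so DulT is inactive.
Autoinducer-2 is present, so DovH is active.
Cellobiose is present, so NolV is active.
No repressor is bound and DovH and NolV are active, so *morJ* is transcribed.

ON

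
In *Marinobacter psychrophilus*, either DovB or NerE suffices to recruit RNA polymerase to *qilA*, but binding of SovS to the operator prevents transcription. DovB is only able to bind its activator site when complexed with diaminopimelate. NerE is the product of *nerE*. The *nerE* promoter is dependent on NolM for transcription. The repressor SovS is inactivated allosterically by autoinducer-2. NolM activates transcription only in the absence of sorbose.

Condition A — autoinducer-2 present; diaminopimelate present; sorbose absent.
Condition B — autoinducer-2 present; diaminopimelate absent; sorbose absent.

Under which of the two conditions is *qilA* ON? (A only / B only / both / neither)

both

Condition A:
Autoinducer-2 is present, so SovS is inactive.
Diaminopimelate is present, so DovB is active.
Sorbose is absent, so NolM is active.
No repressor is bound and NolM is active, so *nerE* is transcribed.
So NerE is produced and active.
Activator DovB is present, so *qilA* is transcribed.
→ *qilA* is ON in A.
Condition B:
Autoinducer-2 is present, so SovS is inactive.
Diaminopimelate is absent, so DovB is inactive.
Sorbose is absent, so NolM is active.
No repressor is bound and NolM is active, so *nerE* is transcribed.
So NerE is produced and active.
Activator NerE is present, so *qilA* is transcribed.
→ *qilA* is ON in B.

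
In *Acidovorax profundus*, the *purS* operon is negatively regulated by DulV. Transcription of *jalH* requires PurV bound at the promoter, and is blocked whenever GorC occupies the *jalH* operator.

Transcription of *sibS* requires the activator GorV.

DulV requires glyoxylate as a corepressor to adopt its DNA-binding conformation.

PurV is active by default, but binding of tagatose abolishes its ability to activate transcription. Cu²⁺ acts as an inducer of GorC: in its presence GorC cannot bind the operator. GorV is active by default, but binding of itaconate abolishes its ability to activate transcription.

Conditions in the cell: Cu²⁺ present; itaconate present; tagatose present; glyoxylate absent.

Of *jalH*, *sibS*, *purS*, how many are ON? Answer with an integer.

Tagatose is present, so PurV is inactive.
Cu²⁺ is present, so GorC is inactive.
Required activator PurV is absent, so *jalH* is not transcribed.
→ *jalH* is OFF.
Itaconate is present, so GorV is inactive.
Required activator GorV is absent, so *sibS* is not transcribed.
→ *sibS* is OFF.
Glyoxylate is absent, so DulV is inactive.
With no repressor bound, *purS* is transcribed.
→ *purS* is ON.
1 of the 3 genes is transcribed.

1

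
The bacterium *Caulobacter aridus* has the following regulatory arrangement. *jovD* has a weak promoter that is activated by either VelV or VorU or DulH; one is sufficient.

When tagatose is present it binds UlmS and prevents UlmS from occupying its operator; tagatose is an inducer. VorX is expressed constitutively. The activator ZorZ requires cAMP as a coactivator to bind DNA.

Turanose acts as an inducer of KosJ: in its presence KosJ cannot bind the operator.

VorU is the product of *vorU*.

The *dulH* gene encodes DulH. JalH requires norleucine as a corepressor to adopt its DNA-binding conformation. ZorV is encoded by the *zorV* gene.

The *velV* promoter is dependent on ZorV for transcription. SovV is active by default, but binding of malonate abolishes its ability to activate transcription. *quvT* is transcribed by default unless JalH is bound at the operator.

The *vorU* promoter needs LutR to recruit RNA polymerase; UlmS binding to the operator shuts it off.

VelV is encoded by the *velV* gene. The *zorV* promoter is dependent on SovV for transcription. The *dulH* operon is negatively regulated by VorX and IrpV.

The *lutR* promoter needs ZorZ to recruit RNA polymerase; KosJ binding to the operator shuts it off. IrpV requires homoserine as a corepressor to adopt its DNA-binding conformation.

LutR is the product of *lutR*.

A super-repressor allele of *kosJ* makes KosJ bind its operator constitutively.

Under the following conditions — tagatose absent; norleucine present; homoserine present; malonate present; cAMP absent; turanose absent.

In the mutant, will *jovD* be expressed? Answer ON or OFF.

OFF

Malonate is present, so SovV is inactive.
Required activator SovV is absent, so *zorV* is not transcribed.
So ZorV is not produced.
Required activator ZorV is absent, so *velV* is not transcribed.
So VelV is not produced.
KosJ is constitutively active in this strain.
cAMP is absent, so ZorZ is inactive.
With repressor KosJ bound, *lutR* is not transcribed.
So LutR is not produced.
Tagatose is absent, so UlmS is active.
With repressor UlmS bound, *vorU* is not transcribed.
So VorU is not produced.
VorX is produced constitutively and is active.
Homoserine is present, so IrpV is active.
With repressor VorX bound, *dulH* is not transcribed.
So DulH is not produced.
No activator is available at the *jovD* promoter, so *jovD* is not transcribed.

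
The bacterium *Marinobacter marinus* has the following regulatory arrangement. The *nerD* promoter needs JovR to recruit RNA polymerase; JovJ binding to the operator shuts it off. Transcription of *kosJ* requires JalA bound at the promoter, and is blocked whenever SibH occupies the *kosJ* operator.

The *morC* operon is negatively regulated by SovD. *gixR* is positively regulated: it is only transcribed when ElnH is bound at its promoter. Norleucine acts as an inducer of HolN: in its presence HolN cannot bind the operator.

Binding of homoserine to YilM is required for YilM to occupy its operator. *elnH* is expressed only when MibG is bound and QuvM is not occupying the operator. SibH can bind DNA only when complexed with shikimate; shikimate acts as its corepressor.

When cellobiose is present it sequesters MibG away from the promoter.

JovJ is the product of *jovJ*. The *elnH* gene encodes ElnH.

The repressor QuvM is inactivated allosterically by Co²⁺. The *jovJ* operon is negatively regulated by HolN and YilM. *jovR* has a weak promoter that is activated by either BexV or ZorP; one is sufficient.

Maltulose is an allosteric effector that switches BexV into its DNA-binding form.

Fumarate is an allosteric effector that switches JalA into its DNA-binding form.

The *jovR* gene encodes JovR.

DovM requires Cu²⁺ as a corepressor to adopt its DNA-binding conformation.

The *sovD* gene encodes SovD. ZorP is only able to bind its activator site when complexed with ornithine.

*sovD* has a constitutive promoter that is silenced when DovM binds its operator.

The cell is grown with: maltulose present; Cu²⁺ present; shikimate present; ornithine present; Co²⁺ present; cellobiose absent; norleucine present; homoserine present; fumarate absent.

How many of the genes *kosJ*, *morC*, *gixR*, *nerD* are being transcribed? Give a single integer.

Shikimate is present, so SibH is active.
Fumarate is absent, so JalA is inactive.
With repressor SibH bound, *kosJ* is not transcribed.
→ *kosJ* is OFF.
Cu²⁺ is present, so DovM is active.
With repressor DovM bound, *sovD* is not transcribed.
So SovD is not produced.
With no repressor bound, *morC* is transcribed.
→ *morC* is ON.
Cellobiose is absent, so MibG is active.
Co²⁺ is present, so QuvM is inactive.
No repressor is bound and MibG is active, so *elnH* is transcribed.
So ElnH is produced and active.
No repressor is bound and ElnH is active, so *gixR* is transcribed.
→ *gixR* is ON.
Maltulose is present, so BexV is active.
Ornithine is present, so ZorP is active.
Activator BexV is present, so *jovR* is transcribed.
So JovR is produced and active.
Norleucine is present, so HolN is inactive.
Homoserine is present, so YilM is active.
With repressor YilM bound, *jovJ* is not transcribed.
So JovJ is not produced.
No repressor is bound and JovR is active, so *nerD* is transcribed.
→ *nerD* is ON.
3 of the 4 genes are transcribed.

3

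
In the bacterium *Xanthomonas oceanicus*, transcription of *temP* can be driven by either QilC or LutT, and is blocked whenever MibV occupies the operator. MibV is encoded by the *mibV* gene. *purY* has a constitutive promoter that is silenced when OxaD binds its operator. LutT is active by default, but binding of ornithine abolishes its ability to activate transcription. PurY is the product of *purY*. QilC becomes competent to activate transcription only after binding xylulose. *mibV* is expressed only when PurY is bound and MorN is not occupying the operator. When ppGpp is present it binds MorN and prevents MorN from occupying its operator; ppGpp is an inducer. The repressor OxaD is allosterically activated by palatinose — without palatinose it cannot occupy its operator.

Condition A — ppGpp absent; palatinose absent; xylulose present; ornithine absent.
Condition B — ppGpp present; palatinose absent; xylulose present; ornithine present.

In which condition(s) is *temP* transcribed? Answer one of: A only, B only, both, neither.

A only

Condition A:
ppGpp is absent, so MorN is active.
Palatinose is absent, so OxaD is inactive.
With no repressor bound, *purY* is transcribed.
So PurY is produced and active.
With repressor MorN bound, *mibV* is not transcribed.
So MibV is not produced.
Xylulose is present, so QilC is active.
Ornithine is absent, so LutT is active.
Activator QilC is present, so *temP* is transcribed.
→ *temP* is ON in A.
Condition B:
ppGpp is present, so MorN is inactive.
Palatinose is absent, so OxaD is inactive.
With no repressor bound, *purY* is transcribed.
So PurY is produced and active.
No repressor is bound and PurY is active, so *mibV* is transcribed.
So MibV is produced and active.
Xylulose is present, so QilC is active.
Ornithine is present, so LutT is inactive.
With repressor MibV bound, *temP* is not transcribed.
→ *temP* is OFF in B.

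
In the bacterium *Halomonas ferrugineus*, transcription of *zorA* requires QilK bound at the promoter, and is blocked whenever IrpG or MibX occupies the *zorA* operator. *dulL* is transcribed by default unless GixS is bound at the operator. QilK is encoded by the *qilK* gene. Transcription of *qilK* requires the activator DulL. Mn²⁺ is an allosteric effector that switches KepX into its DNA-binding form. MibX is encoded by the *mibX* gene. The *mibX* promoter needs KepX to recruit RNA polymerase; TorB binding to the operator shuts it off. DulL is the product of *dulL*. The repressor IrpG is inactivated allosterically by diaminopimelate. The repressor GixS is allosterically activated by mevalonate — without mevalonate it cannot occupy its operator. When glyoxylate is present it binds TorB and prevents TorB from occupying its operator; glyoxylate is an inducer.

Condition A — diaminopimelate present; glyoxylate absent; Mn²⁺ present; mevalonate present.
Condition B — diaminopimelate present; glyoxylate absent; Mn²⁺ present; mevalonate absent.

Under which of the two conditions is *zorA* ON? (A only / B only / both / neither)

Condition A:
Diaminopimelate is present, so IrpG is inactive.
Glyoxylate is absent, so TorB is active.
Mn²⁺ is present, so KepX is active.
With repressor TorB bound, *mibX* is not transcribed.
So MibX is not produced.
Mevalonate is present, so GixS is active.
With repressor GixS bound, *dulL* is not transcribed.
So DulL is not produced.
Required activator DulL is absent, so *qilK* is not transcribed.
So QilK is not produced.
Required activator QilK is absent, so *zorA* is not transcribed.
→ *zorA* is OFF in A.
Condition B:
Diaminopimelate is present, so IrpG is inactive.
Glyoxylate is absent, so TorB is active.
Mn²⁺ is present, so KepX is active.
With repressor TorB bound, *mibX* is not transcribed.
So MibX is not produced.
Mevalonate is absent, so GixS is inactive.
With no repressor bound, *dulL* is transcribed.
So DulL is produced and active.
No repressor is bound and DulL is active, so *qilK* is transcribed.
So QilK is produced and active.
No repressor is bound and QilK is active, so *zorA* is transcribed.
→ *zorA* is ON in B.

B only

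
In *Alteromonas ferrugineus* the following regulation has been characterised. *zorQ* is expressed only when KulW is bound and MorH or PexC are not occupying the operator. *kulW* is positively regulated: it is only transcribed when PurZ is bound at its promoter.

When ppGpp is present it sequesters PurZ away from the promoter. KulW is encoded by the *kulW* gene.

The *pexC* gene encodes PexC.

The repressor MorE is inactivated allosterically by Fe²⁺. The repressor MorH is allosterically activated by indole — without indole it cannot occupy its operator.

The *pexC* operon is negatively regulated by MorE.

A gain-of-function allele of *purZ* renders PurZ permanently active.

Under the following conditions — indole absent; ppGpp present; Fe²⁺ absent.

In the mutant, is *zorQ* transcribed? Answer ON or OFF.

PurZ is constitutively active in this strain.
No repressor is bound and PurZ is active, so *kulW* is transcribed.
So KulW is produced and active.
Indole is absent, so MorH is inactive.
Fe²⁺ is absent, so MorE is active.
With repressor MorE bound, *pexC* is not transcribed.
So PexC is not produced.
No repressor is bound and KulW is active, so *zorQ* is transcribed.

ON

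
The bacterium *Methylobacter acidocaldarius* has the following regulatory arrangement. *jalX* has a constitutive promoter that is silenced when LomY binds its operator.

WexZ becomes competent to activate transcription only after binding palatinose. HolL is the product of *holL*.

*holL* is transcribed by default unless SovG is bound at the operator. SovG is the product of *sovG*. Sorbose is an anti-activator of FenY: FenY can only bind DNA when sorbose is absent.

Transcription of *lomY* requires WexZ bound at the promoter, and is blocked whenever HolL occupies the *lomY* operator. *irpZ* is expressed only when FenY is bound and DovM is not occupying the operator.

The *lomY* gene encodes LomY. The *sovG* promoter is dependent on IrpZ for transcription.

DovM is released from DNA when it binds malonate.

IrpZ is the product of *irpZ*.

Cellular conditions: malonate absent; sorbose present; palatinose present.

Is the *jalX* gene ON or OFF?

ON

Malonate is absent, so DovM is active.
Sorbose is present, so FenY is inactive.
With repressor DovM bound, *irpZ* is not transcribed.
So IrpZ is not produced.
Required activator IrpZ is absent, so *sovG* is not transcribed.
So SovG is not produced.
With no repressor bound, *holL* is transcribed.
So HolL is produced and active.
Palatinose is present, so WexZ is active.
With repressor HolL bound, *lomY* is not transcribed.
So LomY is not produced.
With no repressor bound, *jalX* is transcribed.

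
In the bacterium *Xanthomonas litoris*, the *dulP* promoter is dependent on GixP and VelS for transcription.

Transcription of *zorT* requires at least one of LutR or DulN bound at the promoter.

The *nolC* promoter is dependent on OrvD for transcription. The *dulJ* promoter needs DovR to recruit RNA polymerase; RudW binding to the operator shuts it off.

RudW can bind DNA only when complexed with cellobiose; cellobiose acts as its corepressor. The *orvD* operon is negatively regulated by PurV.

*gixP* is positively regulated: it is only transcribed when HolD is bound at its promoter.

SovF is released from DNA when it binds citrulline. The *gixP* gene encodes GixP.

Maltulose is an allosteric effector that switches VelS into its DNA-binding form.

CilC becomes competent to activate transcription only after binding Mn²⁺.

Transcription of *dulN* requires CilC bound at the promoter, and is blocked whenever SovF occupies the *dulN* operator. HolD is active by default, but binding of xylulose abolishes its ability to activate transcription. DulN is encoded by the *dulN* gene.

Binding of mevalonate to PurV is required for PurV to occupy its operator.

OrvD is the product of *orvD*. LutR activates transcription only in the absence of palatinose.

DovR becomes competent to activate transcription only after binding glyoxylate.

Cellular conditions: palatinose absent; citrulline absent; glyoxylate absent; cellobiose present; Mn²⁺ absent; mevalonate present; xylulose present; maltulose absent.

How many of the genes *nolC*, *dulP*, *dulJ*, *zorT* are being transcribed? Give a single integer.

Mevalonate is present, so PurV is active.
With repressor PurV bound, *orvD* is not transcribed.
So OrvD is not produced.
Required activator OrvD is absent, so *nolC* is not transcribed.
→ *nolC* is OFF.
Xylulose is present, so HolD is inactive.
Required activator HolD is absent, so *gixP* is not transcribed.
So GixP is not produced.
Maltulose is absent, so VelS is inactive.
Required activator GixP is absent, so *dulP* is not transcribed.
→ *dulP* is OFF.
Cellobiose is present, so RudW is active.
Glyoxylate is absent, so DovR is inactive.
With repressor RudW bound, *dulJ* is not transcribed.
→ *dulJ* is OFF.
Palatinose is absent, so LutR is active.
Mn²⁺ is absent, so CilC is inactive.
Citrulline is absent, so SovF is active.
With repressor SovF bound, *dulN* is not transcribed.
So DulN is not produced.
Activator LutR is present, so *zorT* is transcribed.
→ *zorT* is ON.
1 of the 4 genes is transcribed.

1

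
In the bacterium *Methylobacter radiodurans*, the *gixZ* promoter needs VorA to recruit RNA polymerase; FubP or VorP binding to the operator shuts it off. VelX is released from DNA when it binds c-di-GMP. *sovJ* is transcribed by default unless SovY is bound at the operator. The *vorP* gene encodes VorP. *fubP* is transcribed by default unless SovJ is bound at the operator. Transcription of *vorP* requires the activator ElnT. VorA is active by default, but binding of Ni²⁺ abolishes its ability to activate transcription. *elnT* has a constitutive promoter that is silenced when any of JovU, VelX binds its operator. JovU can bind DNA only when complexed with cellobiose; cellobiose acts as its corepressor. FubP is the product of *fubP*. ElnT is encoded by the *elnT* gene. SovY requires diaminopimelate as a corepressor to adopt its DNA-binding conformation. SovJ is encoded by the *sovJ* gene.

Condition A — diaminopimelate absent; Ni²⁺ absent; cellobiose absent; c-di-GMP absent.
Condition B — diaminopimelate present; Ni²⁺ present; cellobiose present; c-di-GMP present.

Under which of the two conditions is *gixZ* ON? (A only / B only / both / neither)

A only

Condition A:
Diaminopimelate is absent, so SovY is inactive.
With no repressor bound, *sovJ* is transcribed.
So SovJ is produced and active.
With repressor SovJ bound, *fubP* is not transcribed.
So FubP is not produced.
Ni²⁺ is absent, so VorA is active.
Cellobiose is absent, so JovU is inactive.
c-di-GMP is absent, so VelX is active.
With repressor VelX bound, *elnT* is not transcribed.
So ElnT is not produced.
Required activator ElnT is absent, so *vorP* is not transcribed.
So VorP is not produced.
No repressor is bound and VorA is active, so *gixZ* is transcribed.
→ *gixZ* is ON in A.
Condition B:
Diaminopimelate is present, so SovY is active.
With repressor SovY bound, *sovJ* is not transcribed.
So SovJ is not produced.
With no repressor bound, *fubP* is transcribed.
So FubP is produced and active.
Ni²⁺ is present, so VorA is inactive.
Cellobiose is present, so JovU is active.
c-di-GMP is present, so VelX is inactive.
With repressor JovU bound, *elnT* is not transcribed.
So ElnT is not produced.
Required activator ElnT is absent, so *vorP* is not transcribed.
So VorP is not produced.
With repressor FubP bound, *gixZ* is not transcribed.
→ *gixZ* is OFF in B.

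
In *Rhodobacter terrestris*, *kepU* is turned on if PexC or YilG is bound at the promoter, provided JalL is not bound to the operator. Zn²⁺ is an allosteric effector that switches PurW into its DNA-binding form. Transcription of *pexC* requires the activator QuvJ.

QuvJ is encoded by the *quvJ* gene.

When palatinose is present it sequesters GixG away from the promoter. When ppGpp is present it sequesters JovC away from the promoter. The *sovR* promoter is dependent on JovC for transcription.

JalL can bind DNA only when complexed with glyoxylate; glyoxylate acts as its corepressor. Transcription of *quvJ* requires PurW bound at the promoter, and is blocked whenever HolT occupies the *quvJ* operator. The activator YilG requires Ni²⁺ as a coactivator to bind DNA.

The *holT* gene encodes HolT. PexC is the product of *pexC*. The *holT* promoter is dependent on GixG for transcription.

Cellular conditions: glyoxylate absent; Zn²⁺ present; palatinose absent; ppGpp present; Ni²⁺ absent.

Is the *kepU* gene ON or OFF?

Glyoxylate is absent, so JalL is inactive.
Zn²⁺ is present, so PurW is active.
Palatinose is absent, so GixG is active.
No repressor is bound and GixG is active, so *holT* is transcribed.
So HolT is produced and active.
With repressor HolT bound, *quvJ* is not transcribed.
So QuvJ is not produced.
Required activator QuvJ is absent, so *pexC* is not transcribed.
So PexC is not produced.
Ni²⁺ is absent, so YilG is inactive.
No activator is available at the *kepU* promoter, so *kepU* is not transcribed.

OFF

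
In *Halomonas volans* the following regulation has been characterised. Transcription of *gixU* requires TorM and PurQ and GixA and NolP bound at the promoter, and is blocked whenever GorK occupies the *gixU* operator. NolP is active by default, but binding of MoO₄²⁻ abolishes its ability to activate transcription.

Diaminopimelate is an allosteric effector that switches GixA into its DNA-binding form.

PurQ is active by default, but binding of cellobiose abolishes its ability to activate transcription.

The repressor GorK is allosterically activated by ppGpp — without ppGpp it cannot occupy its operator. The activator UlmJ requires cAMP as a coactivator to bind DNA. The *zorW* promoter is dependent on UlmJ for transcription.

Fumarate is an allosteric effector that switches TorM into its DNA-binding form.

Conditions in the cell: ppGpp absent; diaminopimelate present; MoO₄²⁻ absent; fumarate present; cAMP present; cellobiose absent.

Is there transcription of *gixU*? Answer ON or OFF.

ON

Fumarate is present, so TorM is active.
Cellobiose is absent, so PurQ is active.
Diaminopimelate is present, so GixA is active.
ppGpp is absent, so GorK is inactive.
MoO₄²⁻ is absent, so NolP is active.
No repressor is bound and TorM and PurQ and GixA and NolP are active, so *gixU* is transcribed.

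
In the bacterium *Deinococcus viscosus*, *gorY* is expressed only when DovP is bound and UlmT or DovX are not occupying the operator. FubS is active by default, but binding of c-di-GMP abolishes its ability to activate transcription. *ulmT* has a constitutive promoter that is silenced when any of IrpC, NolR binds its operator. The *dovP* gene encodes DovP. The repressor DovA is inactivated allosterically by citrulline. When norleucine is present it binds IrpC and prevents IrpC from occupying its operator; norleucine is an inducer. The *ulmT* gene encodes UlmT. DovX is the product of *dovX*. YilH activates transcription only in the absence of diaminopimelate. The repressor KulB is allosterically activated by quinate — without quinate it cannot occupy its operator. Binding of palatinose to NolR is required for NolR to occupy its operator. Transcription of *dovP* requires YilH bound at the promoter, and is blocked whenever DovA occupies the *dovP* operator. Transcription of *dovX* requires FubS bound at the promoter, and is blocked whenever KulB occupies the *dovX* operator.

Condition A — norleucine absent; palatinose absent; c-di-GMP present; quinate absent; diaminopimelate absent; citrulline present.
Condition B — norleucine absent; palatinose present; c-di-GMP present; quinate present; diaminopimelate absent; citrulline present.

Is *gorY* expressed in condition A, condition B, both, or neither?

both

Condition A:
Norleucine is absent, so IrpC is active.
Palatinose is absent, so NolR is inactive.
With repressor IrpC bound, *ulmT* is not transcribed.
So UlmT is not produced.
c-di-GMP is present, so FubS is inactive.
Quinate is absent, so KulB is inactive.
Required activator FubS is absent, so *dovX* is not transcribed.
So DovX is not produced.
Diaminopimelate is absent, so YilH is active.
Citrulline is present, so DovA is inactive.
No repressor is bound and YilH is active, so *dovP* is transcribed.
So DovP is produced and active.
No repressor is bound and DovP is active, so *gorY* is transcribed.
→ *gorY* is ON in A.
Condition B:
Norleucine is absent, so IrpC is active.
Palatinose is present, so NolR is active.
With repressor IrpC bound, *ulmT* is not transcribed.
So UlmT is not produced.
c-di-GMP is present, so FubS is inactive.
Quinate is present, so KulB is active.
With repressor KulB bound, *dovX* is not transcribed.
So DovX is not produced.
Diaminopimelate is absent, so YilH is active.
Citrulline is present, so DovA is inactive.
No repressor is bound and YilH is active, so *dovP* is transcribed.
So DovP is produced and active.
No repressor is bound and DovP is active, so *gorY* is transcribed.
→ *gorY* is ON in B.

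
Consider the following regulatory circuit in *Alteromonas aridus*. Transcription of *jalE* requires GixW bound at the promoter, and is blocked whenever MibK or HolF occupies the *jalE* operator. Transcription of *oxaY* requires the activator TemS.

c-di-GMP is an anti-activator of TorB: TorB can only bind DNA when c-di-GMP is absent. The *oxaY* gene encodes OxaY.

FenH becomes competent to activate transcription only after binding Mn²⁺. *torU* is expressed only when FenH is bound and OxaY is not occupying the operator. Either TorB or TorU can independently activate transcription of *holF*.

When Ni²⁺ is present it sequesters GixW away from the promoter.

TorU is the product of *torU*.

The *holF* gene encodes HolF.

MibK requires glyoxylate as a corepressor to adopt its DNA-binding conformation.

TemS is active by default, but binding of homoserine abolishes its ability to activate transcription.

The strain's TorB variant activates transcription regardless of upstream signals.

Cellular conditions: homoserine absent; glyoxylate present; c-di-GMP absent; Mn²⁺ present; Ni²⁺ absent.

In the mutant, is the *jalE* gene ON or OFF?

Glyoxylate is present, so MibK is active.
TorB is constitutively active in this strain.
Mn²⁺ is present, so FenH is active.
Homoserine is absent, so TemS is active.
No repressor is bound and TemS is active, so *oxaY* is transcribed.
So OxaY is produced and active.
With repressor OxaY bound, *torU* is not transcribed.
So TorU is not produced.
Activator TorB is present, so *holF* is transcribed.
So HolF is produced and active.
Ni²⁺ is absent, so GixW is active.
With repressor MibK bound, *jalE* is not transcribed.

OFF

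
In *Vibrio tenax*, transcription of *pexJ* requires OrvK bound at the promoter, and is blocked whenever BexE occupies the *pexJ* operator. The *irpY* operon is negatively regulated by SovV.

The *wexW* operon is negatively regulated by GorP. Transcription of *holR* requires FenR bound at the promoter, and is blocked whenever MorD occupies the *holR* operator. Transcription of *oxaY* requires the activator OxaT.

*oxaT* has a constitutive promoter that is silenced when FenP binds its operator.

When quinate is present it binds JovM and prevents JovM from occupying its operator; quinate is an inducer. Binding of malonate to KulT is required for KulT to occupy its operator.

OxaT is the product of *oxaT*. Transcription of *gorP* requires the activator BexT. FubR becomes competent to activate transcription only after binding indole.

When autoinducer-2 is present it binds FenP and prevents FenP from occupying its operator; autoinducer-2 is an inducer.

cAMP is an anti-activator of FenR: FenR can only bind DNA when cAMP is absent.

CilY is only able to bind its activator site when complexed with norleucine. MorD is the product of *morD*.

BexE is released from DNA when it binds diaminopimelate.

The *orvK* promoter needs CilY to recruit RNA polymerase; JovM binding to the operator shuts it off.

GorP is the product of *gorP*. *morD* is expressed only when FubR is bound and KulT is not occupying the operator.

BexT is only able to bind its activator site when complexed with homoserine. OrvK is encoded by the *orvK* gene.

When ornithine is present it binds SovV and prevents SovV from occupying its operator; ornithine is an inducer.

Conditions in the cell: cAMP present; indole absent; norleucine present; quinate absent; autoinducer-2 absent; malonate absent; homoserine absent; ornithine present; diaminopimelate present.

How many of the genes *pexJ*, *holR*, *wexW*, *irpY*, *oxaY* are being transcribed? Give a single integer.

Diaminopimelate is present, so BexE is inactive.
Quinate is absent, so JovM is active.
Norleucine is present, so CilY is active.
With repressor JovM bound, *orvK* is not transcribed.
So OrvK is not produced.
Required activator OrvK is absent, so *pexJ* is not transcribed.
→ *pexJ* is OFF.
cAMP is present, so FenR is inactive.
Indole is absent, so FubR is inactive.
Malonate is absent, so KulT is inactive.
Required activator FubR is absent, so *morD* is not transcribed.
So MorD is not produced.
Required activator FenR is absent, so *holR* is not transcribed.
→ *holR* is OFF.
Homoserine is absent, so BexT is inactive.
Required activator BexT is absent, so *gorP* is not transcribed.
So GorP is not produced.
With no repressor bound, *wexW* is transcribed.
→ *wexW* is ON.
Ornithine is present, so SovV is inactive.
With no repressor bound, *irpY* is transcribed.
→ *irpY* is ON.
Autoinducer-2 is absent, so FenP is active.
With repressor FenP bound, *oxaT* is not transcribed.
So OxaT is not produced.
Required activator OxaT is absent, so *oxaY* is not transcribed.
→ *oxaY* is OFF.
2 of the 5 genes are transcribed.

2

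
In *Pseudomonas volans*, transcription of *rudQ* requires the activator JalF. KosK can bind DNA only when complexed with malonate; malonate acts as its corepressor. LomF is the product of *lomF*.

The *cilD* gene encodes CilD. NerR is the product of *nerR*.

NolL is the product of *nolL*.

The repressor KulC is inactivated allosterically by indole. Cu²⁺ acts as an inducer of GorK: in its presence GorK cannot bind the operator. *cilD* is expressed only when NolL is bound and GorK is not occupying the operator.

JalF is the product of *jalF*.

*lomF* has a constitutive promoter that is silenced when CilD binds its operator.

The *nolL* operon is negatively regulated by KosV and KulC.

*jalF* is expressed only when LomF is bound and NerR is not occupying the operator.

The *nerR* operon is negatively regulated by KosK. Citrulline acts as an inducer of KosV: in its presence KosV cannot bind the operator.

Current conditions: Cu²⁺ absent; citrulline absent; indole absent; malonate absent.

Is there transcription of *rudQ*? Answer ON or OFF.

Citrulline is absent, so KosV is active.
Indole is absent, so KulC is active.
With repressor KosV bound, *nolL* is not transcribed.
So NolL is not produced.
Cu²⁺ is absent, so GorK is active.
With repressor GorK bound, *cilD* is not transcribed.
So CilD is not produced.
With no repressor bound, *lomF* is transcribed.
So LomF is produced and active.
Malonate is absent, so KosK is inactive.
With no repressor bound, *nerR* is transcribed.
So NerR is produced and active.
With repressor NerR bound, *jalF* is not transcribed.
So JalF is not produced.
Required activator JalF is absent, so *rudQ* is not transcribed.

OFF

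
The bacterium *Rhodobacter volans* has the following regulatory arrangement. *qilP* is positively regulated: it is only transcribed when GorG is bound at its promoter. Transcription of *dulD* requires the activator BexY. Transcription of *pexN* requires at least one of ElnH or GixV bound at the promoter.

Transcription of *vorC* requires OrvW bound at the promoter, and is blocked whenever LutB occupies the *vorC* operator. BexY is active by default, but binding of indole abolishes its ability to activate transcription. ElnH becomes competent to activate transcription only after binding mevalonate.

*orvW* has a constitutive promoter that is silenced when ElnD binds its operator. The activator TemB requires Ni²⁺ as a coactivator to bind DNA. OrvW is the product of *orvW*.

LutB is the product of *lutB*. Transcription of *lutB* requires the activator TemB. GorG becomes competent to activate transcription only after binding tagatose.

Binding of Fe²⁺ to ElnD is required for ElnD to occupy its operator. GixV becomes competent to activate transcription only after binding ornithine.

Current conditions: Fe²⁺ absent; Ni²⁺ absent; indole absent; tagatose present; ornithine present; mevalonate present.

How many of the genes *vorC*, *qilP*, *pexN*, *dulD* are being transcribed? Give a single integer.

Ni²⁺ is absent, so TemB is inactive.
Required activator TemB is absent, so *lutB* is not transcribed.
So LutB is not produced.
Fe²⁺ is absent, so ElnD is inactive.
With no repressor bound, *orvW* is transcribed.
So OrvW is produced and active.
No repressor is bound and OrvW is active, so *vorC* is transcribed.
→ *vorC* is ON.
Tagatose is present, so GorG is active.
No repressor is bound and GorG is active, so *qilP* is transcribed.
→ *qilP* is ON.
Mevalonate is present, so ElnH is active.
Ornithine is present, so GixV is active.
Activator ElnH is present, so *pexN* is transcribed.
→ *pexN* is ON.
Indole is absent, so BexY is active.
No repressor is bound and BexY is active, so *dulD* is transcribed.
→ *dulD* is ON.
4 of the 4 genes are transcribed.

4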